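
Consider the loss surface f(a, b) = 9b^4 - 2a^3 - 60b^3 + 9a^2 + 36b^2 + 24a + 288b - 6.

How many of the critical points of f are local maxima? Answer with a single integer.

f separates as a function of a plus a function of b, so ∇f=0 decouples.
∂f/∂a = -6(a - 4)(a + 1) = 0 at a ∈ {-1, 4}; ∂f/∂b = 36(b - 4)(b - 2)(b + 1) = 0 at b ∈ {-1, 2, 4}.
The Hessian is diagonal: diag(f_aa, f_bb). Second derivatives: f_aa(-1)=30, f_aa(4)=-30; f_bb(-1)=540, f_bb(2)=-216, f_bb(4)=360.
Local maxima occur where both diagonal entries negative: (4, 2). Count: 1.

1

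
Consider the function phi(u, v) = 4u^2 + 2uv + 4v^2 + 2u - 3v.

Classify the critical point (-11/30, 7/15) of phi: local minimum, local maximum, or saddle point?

The Hessian of phi is constant: H = [[8, 2], [2, 8]].
det(H) = 8·8 − 2² = 60.
det(H) > 0 and tr(H) = 16 > 0, so H is positive definite and the point is a local minimum.

local minimum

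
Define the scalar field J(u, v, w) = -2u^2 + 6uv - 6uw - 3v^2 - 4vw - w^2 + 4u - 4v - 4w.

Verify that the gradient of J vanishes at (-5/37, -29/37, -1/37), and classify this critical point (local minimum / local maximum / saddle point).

saddle point

∇J = (-4u + 6v - 6w + 4, 6u - 6v - 4w - 4, -6u - 4v - 2w - 4); substituting (-5/37, -29/37, -1/37) gives ∇J = (0, 0, 0), so (-5/37, -29/37, -1/37) is indeed a critical point.
The Hessian is constant: H = [[-4, 6, -6], [6, -6, -4], [-6, -4, -2]].
Leading principal minors: Δ₁ = -4, Δ₂ = -12, Δ₃ = 592.
The minors fit neither the all-positive nor the alternating-sign pattern, so H is indefinite: a saddle point.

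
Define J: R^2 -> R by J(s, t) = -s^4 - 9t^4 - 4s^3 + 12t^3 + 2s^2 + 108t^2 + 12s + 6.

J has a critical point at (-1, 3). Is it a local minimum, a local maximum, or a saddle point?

saddle point

The mixed partial ∂²J/∂s∂t is 0, so the Hessian at any point is diag(J_ss, J_tt) = diag(4(-3s^2 - 6s + 1), 36(-3t^2 + 2t + 6)).
At (-1, 3): H = diag(16, -540).
The eigenvalues have opposite signs, so H is indefinite: a saddle point.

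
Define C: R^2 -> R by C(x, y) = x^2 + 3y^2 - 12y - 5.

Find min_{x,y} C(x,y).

-17

C(x,y) separates as P(x) + Q(y) − 5, so its minimum is min P + min Q − 5.
P'(x) = 2x vanishes at x ∈ {0}; Q'(y) = 6y - 12 vanishes at y ∈ {2}.
Local minima of P (where P''>0): P(0)=0. Local minima of Q: Q(2)=-12.
So the global minimum of C is P(0) + Q(2) − 5 = 0 − 12 − 5 = -17, attained at (0, 2).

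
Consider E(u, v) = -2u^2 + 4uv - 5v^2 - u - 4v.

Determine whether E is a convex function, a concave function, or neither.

concave

E is quadratic, so its Hessian is the constant matrix H = [[-4, 4], [4, -10]].
det(H) = 24, tr(H) = -14.
det(H) > 0 and tr(H) < 0, so H is negative definite everywhere: concave.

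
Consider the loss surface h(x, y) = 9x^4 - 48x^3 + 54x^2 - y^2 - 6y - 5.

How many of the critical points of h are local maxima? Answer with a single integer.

h separates as a function of x plus a function of y, so ∇h=0 decouples.
∂h/∂x = 36x(x - 3)(x - 1) = 0 at x ∈ {0, 1, 3}; ∂h/∂y = -2(y + 3) = 0 at y ∈ {-3}.
The Hessian is diagonal: diag(h_xx, h_yy). Second derivatives: h_xx(0)=108, h_xx(1)=-72, h_xx(3)=216; h_yy(-3)=-2.
Local maxima occur where both diagonal entries negative: (1, -3). Count: 1.

1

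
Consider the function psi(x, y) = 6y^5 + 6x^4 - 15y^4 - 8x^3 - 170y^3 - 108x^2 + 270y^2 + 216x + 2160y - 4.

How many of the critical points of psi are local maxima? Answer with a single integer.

2

psi separates as a function of x plus a function of y, so ∇psi=0 decouples.
∂psi/∂x = 24(x - 3)(x - 1)(x + 3) = 0 at x ∈ {-3, 1, 3}; ∂psi/∂y = 30(y - 4)(y - 3)(y + 2)(y + 3) = 0 at y ∈ {-3, -2, 3, 4}.
The Hessian is diagonal: diag(psi_xx, psi_yy). Second derivatives: psi_xx(-3)=576, psi_xx(1)=-192, psi_xx(3)=288; psi_yy(-3)=-1260, psi_yy(-2)=900, psi_yy(3)=-900, psi_yy(4)=1260.
Local maxima occur where both diagonal entries negative: (1, -3), (1, 3). Count: 2.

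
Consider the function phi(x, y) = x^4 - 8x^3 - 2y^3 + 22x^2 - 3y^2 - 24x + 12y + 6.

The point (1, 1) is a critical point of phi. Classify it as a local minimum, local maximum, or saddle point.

saddle point

The mixed partial ∂²phi/∂x∂y is 0, so the Hessian at any point is diag(phi_xx, phi_yy) = diag(4(3x^2 - 12x + 11), -6(2y + 1)).
At (1, 1): H = diag(8, -18).
The eigenvalues have opposite signs, so H is indefinite: a saddle point.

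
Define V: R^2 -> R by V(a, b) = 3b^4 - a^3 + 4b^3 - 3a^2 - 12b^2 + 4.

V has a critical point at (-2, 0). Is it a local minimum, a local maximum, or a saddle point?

saddle point

The mixed partial ∂²V/∂a∂b is 0, so the Hessian at any point is diag(V_aa, V_bb) = diag(-6(a + 1), 12(3b^2 + 2b - 2)).
At (-2, 0): H = diag(6, -24).
The eigenvalues have opposite signs, so H is indefinite: a saddle point.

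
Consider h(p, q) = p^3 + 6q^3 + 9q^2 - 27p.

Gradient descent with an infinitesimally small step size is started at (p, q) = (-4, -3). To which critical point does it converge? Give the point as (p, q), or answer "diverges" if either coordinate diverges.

h is separable, so gradient descent decouples: p follows -∂h/∂p, q follows -∂h/∂q.
∂h/∂p = 3(p - 3)(p + 3); at p=-4 this is 21, so p decreases.
∂h/∂q = 18q(q + 1); at q=-3 this is 108, so q decreases.
The p-coordinate has no critical point in that direction and runs off to infinity.

diverges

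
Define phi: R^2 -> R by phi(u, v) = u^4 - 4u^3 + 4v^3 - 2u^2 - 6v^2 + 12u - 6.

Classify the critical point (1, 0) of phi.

local maximum

The mixed partial ∂²phi/∂u∂v is 0, so the Hessian at any point is diag(phi_uu, phi_vv) = diag(4(3u^2 - 6u - 1), 12(2v - 1)).
At (1, 0): H = diag(-16, -12).
Both eigenvalues are negative, so H is negative definite: a local maximum.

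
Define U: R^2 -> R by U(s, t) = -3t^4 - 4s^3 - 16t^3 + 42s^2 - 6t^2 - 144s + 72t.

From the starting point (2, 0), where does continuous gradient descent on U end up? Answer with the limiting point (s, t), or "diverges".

(3, -2)

U is separable, so gradient descent decouples: s follows -∂U/∂s, t follows -∂U/∂t.
∂U/∂s = -12(s - 4)(s - 3); at s=2 this is -24, so s increases.
∂U/∂t = -12(t - 1)(t + 2)(t + 3); at t=0 this is 72, so t decreases.
s converges to its nearest critical value 3 (a local min of the s-part); t converges to -2. The iterate converges to (3, -2).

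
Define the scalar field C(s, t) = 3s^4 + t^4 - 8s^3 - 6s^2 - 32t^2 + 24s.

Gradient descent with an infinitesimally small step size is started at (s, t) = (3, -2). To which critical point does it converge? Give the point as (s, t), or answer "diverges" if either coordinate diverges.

(2, -4)

C is separable, so gradient descent decouples: s follows -∂C/∂s, t follows -∂C/∂t.
∂C/∂s = 12(s - 2)(s - 1)(s + 1); at s=3 this is 96, so s decreases.
∂C/∂t = 4t(t - 4)(t + 4); at t=-2 this is 96, so t decreases.
s converges to its nearest critical value 2 (a local min of the s-part); t converges to -4. The iterate converges to (2, -4).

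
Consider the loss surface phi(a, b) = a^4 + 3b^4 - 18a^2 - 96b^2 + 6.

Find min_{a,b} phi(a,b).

phi(a,b) separates as P(a) + Q(b) + 6, so its minimum is min P + min Q + 6.
P'(a) = 4a(a - 3)(a + 3) vanishes at a ∈ {-3, 0, 3}; Q'(b) = 12b(b - 4)(b + 4) vanishes at b ∈ {-4, 0, 4}.
Local minima of P (where P''>0): P(-3)=-81, P(3)=-81. Local minima of Q: Q(-4)=-768, Q(4)=-768.
So the global minimum of phi is P(-3) + Q(-4) + 6 = -81 − 768 + 6 = -843, attained at (-3, -4).

-843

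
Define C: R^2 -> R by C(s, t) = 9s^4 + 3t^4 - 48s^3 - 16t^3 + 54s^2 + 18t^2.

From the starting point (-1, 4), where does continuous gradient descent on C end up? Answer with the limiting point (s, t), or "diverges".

C is separable, so gradient descent decouples: s follows -∂C/∂s, t follows -∂C/∂t.
∂C/∂s = 36s(s - 3)(s - 1); at s=-1 this is -288, so s increases.
∂C/∂t = 12t(t - 3)(t - 1); at t=4 this is 144, so t decreases.
s converges to its nearest critical value 0 (a local min of the s-part); t converges to 3. The iterate converges to (0, 3).

(0, 3)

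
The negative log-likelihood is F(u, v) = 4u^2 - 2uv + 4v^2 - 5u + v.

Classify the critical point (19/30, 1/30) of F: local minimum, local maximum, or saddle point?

The Hessian of F is constant: H = [[8, -2], [-2, 8]].
det(H) = 8·8 − (-2)² = 60.
det(H) > 0 and tr(H) = 16 > 0, so H is positive definite and the point is a local minimum.

local minimum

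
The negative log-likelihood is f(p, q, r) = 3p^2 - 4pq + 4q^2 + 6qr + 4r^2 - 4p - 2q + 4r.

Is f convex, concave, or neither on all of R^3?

f is quadratic, so its Hessian is the constant matrix H = [[6, -4, 0], [-4, 8, 6], [0, 6, 8]].
Leading principal minors: 6, 32, 40.
All positive ⇒ H ≻ 0 ⇒ convex.

convex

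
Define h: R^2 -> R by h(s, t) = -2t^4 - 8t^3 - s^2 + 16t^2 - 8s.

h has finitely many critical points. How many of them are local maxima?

h separates as a function of s plus a function of t, so ∇h=0 decouples.
∂h/∂s = -2(s + 4) = 0 at s ∈ {-4}; ∂h/∂t = -8t(t - 1)(t + 4) = 0 at t ∈ {-4, 0, 1}.
The Hessian is diagonal: diag(h_ss, h_tt). Second derivatives: h_ss(-4)=-2; h_tt(-4)=-160, h_tt(0)=32, h_tt(1)=-40.
Local maxima occur where both diagonal entries negative: (-4, -4), (-4, 1). Count: 2.

2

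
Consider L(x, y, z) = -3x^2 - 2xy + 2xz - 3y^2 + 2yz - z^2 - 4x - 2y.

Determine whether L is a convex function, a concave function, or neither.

L is quadratic, so its Hessian is the constant matrix H = [[-6, -2, 2], [-2, -6, 2], [2, 2, -2]].
Leading principal minors: -6, 32, -32.
Signs alternate −, +, − ⇒ H ≺ 0 ⇒ concave.

concave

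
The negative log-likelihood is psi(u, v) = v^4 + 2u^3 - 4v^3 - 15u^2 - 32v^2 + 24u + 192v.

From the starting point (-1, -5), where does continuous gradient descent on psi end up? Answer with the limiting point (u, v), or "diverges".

psi is separable, so gradient descent decouples: u follows -∂psi/∂u, v follows -∂psi/∂v.
∂psi/∂u = 6(u - 4)(u - 1); at u=-1 this is 60, so u decreases.
∂psi/∂v = 4(v - 4)(v - 3)(v + 4); at v=-5 this is -288, so v increases.
The u-coordinate has no critical point in that direction and runs off to infinity.

diverges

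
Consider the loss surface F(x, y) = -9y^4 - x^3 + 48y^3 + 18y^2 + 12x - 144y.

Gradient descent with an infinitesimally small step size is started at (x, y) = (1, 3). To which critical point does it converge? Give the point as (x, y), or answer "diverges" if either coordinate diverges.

(-2, 1)

F is separable, so gradient descent decouples: x follows -∂F/∂x, y follows -∂F/∂y.
∂F/∂x = -3(x - 2)(x + 2); at x=1 this is 9, so x decreases.
∂F/∂y = -36(y - 4)(y - 1)(y + 1); at y=3 this is 288, so y decreases.
x converges to its nearest critical value -2 (a local min of the x-part); y converges to 1. The iterate converges to (-2, 1).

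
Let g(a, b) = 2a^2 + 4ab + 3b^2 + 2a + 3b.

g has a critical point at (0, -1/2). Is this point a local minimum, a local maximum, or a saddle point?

local minimum

The Hessian of g is constant: H = [[4, 4], [4, 6]].
det(H) = 4·6 − 4² = 8.
det(H) > 0 and tr(H) = 10 > 0, so H is positive definite and the point is a local minimum.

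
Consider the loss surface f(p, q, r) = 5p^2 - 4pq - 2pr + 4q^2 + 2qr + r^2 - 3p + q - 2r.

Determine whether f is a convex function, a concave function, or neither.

f is quadratic, so its Hessian is the constant matrix H = [[10, -4, -2], [-4, 8, 2], [-2, 2, 2]].
Leading principal minors: 10, 64, 88.
All positive ⇒ H ≻ 0 ⇒ convex.

convex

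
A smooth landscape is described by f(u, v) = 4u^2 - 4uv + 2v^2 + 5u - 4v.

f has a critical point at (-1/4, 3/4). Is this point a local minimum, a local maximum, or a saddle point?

local minimum

The Hessian of f is constant: H = [[8, -4], [-4, 4]].
det(H) = 8·4 − (-4)² = 16.
det(H) > 0 and tr(H) = 12 > 0, so H is positive definite and the point is a local minimum.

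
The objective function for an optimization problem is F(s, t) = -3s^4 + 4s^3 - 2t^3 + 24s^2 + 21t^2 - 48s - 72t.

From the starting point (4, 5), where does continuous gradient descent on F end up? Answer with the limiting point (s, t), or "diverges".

F is separable, so gradient descent decouples: s follows -∂F/∂s, t follows -∂F/∂t.
∂F/∂s = -12(s - 2)(s - 1)(s + 2); at s=4 this is -432, so s increases.
∂F/∂t = -6(t - 4)(t - 3); at t=5 this is -12, so t increases.
The s-coordinate has no critical point in that direction and runs off to infinity.

diverges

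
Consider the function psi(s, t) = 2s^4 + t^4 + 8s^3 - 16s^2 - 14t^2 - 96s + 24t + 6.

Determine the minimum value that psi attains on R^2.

psi(s,t) separates as P(s) + Q(t) + 6, so its minimum is min P + min Q + 6.
P'(s) = 8(s - 2)(s + 2)(s + 3) vanishes at s ∈ {-3, -2, 2}; Q'(t) = 4(t - 2)(t - 1)(t + 3) vanishes at t ∈ {-3, 1, 2}.
Local minima of P (where P''>0): P(-3)=90, P(2)=-160. Local minima of Q: Q(-3)=-117, Q(2)=8.
So the global minimum of psi is P(2) + Q(-3) + 6 = -160 − 117 + 6 = -271, attained at (2, -3).

-271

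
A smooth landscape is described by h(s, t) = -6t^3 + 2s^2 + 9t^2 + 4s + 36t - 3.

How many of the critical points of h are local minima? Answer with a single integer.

h separates as a function of s plus a function of t, so ∇h=0 decouples.
∂h/∂s = 4(s + 1) = 0 at s ∈ {-1}; ∂h/∂t = -18(t - 2)(t + 1) = 0 at t ∈ {-1, 2}.
The Hessian is diagonal: diag(h_ss, h_tt). Second derivatives: h_ss(-1)=4; h_tt(-1)=54, h_tt(2)=-54.
Local minima occur where both diagonal entries positive: (-1, -1). Count: 1.

1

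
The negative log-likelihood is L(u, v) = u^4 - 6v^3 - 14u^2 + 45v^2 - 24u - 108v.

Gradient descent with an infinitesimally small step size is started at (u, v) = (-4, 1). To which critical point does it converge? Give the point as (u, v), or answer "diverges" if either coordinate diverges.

L is separable, so gradient descent decouples: u follows -∂L/∂u, v follows -∂L/∂v.
∂L/∂u = 4(u - 3)(u + 1)(u + 2); at u=-4 this is -168, so u increases.
∂L/∂v = -18(v - 3)(v - 2); at v=1 this is -36, so v increases.
u converges to its nearest critical value -2 (a local min of the u-part); v converges to 2. The iterate converges to (-2, 2).

(-2, 2)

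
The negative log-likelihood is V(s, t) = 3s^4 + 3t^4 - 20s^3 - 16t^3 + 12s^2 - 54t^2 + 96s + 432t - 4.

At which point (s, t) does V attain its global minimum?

V(s,t) separates as P(s) + Q(t) − 4, so its minimum is min P + min Q − 4.
P'(s) = 12(s - 4)(s - 2)(s + 1) vanishes at s ∈ {-1, 2, 4}; Q'(t) = 12(t - 4)(t - 3)(t + 3) vanishes at t ∈ {-3, 3, 4}.
Local minima of P (where P''>0): P(-1)=-61, P(4)=64. Local minima of Q: Q(-3)=-1107, Q(4)=608.
So the global minimum of V is P(-1) + Q(-3) − 4 = -61 − 1107 − 4 = -1172, attained at (-1, -3).

(-1, -3)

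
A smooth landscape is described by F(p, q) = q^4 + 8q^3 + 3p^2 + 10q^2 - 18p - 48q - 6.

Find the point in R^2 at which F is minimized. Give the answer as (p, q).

F(p,q) separates as A(p) + B(q) − 6, so its minimum is min A + min B − 6.
A'(p) = 6p - 18 vanishes at p ∈ {3}; B'(q) = 4(q - 1)(q + 3)(q + 4) vanishes at q ∈ {-4, -3, 1}.
Local minima of A (where A''>0): A(3)=-27. Local minima of B: B(-4)=96, B(1)=-29.
So the global minimum of F is A(3) + B(1) − 6 = -27 − 29 − 6 = -62, attained at (3, 1).

(3, 1)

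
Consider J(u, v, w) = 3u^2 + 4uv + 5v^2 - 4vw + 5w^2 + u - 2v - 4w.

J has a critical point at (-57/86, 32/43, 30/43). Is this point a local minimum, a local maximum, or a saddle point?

The Hessian is constant: H = [[6, 4, 0], [4, 10, -4], [0, -4, 10]].
Leading principal minors: Δ₁ = 6, Δ₂ = 44, Δ₃ = 344.
All leading minors are positive, so H is positive definite: a local minimum.

local minimum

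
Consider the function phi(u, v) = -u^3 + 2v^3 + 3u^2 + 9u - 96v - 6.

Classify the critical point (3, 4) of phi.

The mixed partial ∂²phi/∂u∂v is 0, so the Hessian at any point is diag(phi_uu, phi_vv) = diag(6(-u + 1), 12v).
At (3, 4): H = diag(-12, 48).
The eigenvalues have opposite signs, so H is indefinite: a saddle point.

saddle point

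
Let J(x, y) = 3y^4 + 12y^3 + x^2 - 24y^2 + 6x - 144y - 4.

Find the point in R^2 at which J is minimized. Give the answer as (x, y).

(-3, 2)

J(x,y) separates as P(x) + Q(y) − 4, so its minimum is min P + min Q − 4.
P'(x) = 2x + 6 vanishes at x ∈ {-3}; Q'(y) = 12(y - 2)(y + 2)(y + 3) vanishes at y ∈ {-3, -2, 2}.
Local minima of P (where P''>0): P(-3)=-9. Local minima of Q: Q(-3)=135, Q(2)=-240.
So the global minimum of J is P(-3) + Q(2) − 4 = -9 − 240 − 4 = -253, attained at (-3, 2).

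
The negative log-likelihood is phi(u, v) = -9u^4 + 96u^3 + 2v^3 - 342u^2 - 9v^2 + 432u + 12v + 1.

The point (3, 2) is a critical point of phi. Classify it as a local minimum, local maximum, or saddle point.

local minimum

The mixed partial ∂²phi/∂u∂v is 0, so the Hessian at any point is diag(phi_uu, phi_vv) = diag(36(-3u^2 + 16u - 19), 6(2v - 3)).
At (3, 2): H = diag(72, 6).
Both eigenvalues are positive, so H is positive definite: a local minimum.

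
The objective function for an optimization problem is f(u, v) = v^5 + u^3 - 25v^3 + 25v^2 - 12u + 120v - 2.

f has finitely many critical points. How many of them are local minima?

f separates as a function of u plus a function of v, so ∇f=0 decouples.
∂f/∂u = 3(u - 2)(u + 2) = 0 at u ∈ {-2, 2}; ∂f/∂v = 5(v - 3)(v - 2)(v + 1)(v + 4) = 0 at v ∈ {-4, -1, 2, 3}.
The Hessian is diagonal: diag(f_uu, f_vv). Second derivatives: f_uu(-2)=-12, f_uu(2)=12; f_vv(-4)=-630, f_vv(-1)=180, f_vv(2)=-90, f_vv(3)=140.
Local minima occur where both diagonal entries positive: (2, -1), (2, 3). Count: 2.

2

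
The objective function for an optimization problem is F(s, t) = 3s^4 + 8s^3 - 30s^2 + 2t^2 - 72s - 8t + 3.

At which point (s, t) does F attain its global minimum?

(2, 2)

F(s,t) separates as P(s) + Q(t) + 3, so its minimum is min P + min Q + 3.
P'(s) = 12(s - 2)(s + 1)(s + 3) vanishes at s ∈ {-3, -1, 2}; Q'(t) = 4(t - 2) vanishes at t ∈ {2}.
Local minima of P (where P''>0): P(-3)=-27, P(2)=-152. Local minima of Q: Q(2)=-8.
So the global minimum of F is P(2) + Q(2) + 3 = -152 − 8 + 3 = -157, attained at (2, 2).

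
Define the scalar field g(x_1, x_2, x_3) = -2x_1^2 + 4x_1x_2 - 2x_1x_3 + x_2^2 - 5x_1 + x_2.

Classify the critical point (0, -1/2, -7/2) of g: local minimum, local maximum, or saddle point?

The Hessian is constant: H = [[-4, 4, -2], [4, 2, 0], [-2, 0, 0]].
Leading principal minors: Δ₁ = -4, Δ₂ = -24, Δ₃ = -8.
The minors fit neither the all-positive nor the alternating-sign pattern, so H is indefinite: a saddle point.

saddle point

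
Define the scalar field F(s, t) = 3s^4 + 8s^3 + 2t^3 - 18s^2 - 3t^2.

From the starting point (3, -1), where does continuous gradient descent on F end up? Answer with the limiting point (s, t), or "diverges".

F is separable, so gradient descent decouples: s follows -∂F/∂s, t follows -∂F/∂t.
∂F/∂s = 12s(s - 1)(s + 3); at s=3 this is 432, so s decreases.
∂F/∂t = 6t(t - 1); at t=-1 this is 12, so t decreases.
The t-coordinate has no critical point in that direction and runs off to infinity.

diverges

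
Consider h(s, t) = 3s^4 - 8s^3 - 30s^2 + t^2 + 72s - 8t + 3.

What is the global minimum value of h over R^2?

-165

h(s,t) separates as P(s) + Q(t) + 3, so its minimum is min P + min Q + 3.
P'(s) = 12(s - 3)(s - 1)(s + 2) vanishes at s ∈ {-2, 1, 3}; Q'(t) = 2(t - 4) vanishes at t ∈ {4}.
Local minima of P (where P''>0): P(-2)=-152, P(3)=-27. Local minima of Q: Q(4)=-16.
So the global minimum of h is P(-2) + Q(4) + 3 = -152 − 16 + 3 = -165, attained at (-2, 4).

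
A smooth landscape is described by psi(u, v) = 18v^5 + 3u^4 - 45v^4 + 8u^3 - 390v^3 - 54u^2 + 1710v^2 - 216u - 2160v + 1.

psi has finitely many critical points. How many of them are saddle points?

6

psi separates as a function of u plus a function of v, so ∇psi=0 decouples.
∂psi/∂u = 12(u - 3)(u + 2)(u + 3) = 0 at u ∈ {-3, -2, 3}; ∂psi/∂v = 90(v - 3)(v - 2)(v - 1)(v + 4) = 0 at v ∈ {-4, 1, 2, 3}.
The Hessian is diagonal: diag(psi_uu, psi_vv). Second derivatives: psi_uu(-3)=72, psi_uu(-2)=-60, psi_uu(3)=360; psi_vv(-4)=-18900, psi_vv(1)=900, psi_vv(2)=-540, psi_vv(3)=1260.
Saddle points occur where the two diagonal entries have opposite signs: (-3, -4), (-3, 2), (-2, 1), (-2, 3), (3, -4), (3, 2). Count: 6.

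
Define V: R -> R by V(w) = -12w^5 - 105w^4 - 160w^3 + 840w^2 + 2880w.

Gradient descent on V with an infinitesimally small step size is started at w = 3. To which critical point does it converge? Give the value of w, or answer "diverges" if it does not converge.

V'(w) = -60(w - 2)(w + 2)(w + 3)(w + 4), so V'(3) = -12600.
Gradient descent moves in the -V' direction, i.e. w is increasing.
There is no critical point above w=3, and V' keeps the same sign, so the iterate runs off to +∞.

diverges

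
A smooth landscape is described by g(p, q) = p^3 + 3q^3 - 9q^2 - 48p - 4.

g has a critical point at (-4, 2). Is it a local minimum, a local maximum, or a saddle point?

saddle point

The mixed partial ∂²g/∂p∂q is 0, so the Hessian at any point is diag(g_pp, g_qq) = diag(6p, 18(q - 1)).
At (-4, 2): H = diag(-24, 18).
The eigenvalues have opposite signs, so H is indefinite: a saddle point.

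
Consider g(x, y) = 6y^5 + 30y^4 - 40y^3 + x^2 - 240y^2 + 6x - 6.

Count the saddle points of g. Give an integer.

g separates as a function of x plus a function of y, so ∇g=0 decouples.
∂g/∂x = 2(x + 3) = 0 at x ∈ {-3}; ∂g/∂y = 30y(y - 2)(y + 2)(y + 4) = 0 at y ∈ {-4, -2, 0, 2}.
The Hessian is diagonal: diag(g_xx, g_yy). Second derivatives: g_xx(-3)=2; g_yy(-4)=-1440, g_yy(-2)=480, g_yy(0)=-480, g_yy(2)=1440.
Saddle points occur where the two diagonal entries have opposite signs: (-3, -4), (-3, 0). Count: 2.

2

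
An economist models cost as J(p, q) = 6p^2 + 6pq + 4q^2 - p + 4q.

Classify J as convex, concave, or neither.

convex

J is quadratic, so its Hessian is the constant matrix H = [[12, 6], [6, 8]].
det(H) = 60, tr(H) = 20.
det(H) > 0 and tr(H) > 0, so H is positive definite everywhere: convex.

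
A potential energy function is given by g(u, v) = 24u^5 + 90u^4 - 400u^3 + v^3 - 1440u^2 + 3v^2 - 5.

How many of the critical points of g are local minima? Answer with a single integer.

2

g separates as a function of u plus a function of v, so ∇g=0 decouples.
∂g/∂u = 120u(u - 3)(u + 2)(u + 4) = 0 at u ∈ {-4, -2, 0, 3}; ∂g/∂v = 3v(v + 2) = 0 at v ∈ {-2, 0}.
The Hessian is diagonal: diag(g_uu, g_vv). Second derivatives: g_uu(-4)=-6720, g_uu(-2)=2400, g_uu(0)=-2880, g_uu(3)=12600; g_vv(-2)=-6, g_vv(0)=6.
Local minima occur where both diagonal entries positive: (-2, 0), (3, 0). Count: 2.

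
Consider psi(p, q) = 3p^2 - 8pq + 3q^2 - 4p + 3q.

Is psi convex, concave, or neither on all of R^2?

neither

psi is quadratic, so its Hessian is the constant matrix H = [[6, -8], [-8, 6]].
det(H) = -28, tr(H) = 12.
det(H) < 0, so H is indefinite: neither convex nor concave.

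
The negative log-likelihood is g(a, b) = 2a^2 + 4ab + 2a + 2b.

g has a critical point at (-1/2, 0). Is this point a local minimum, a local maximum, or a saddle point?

saddle point

The Hessian of g is constant: H = [[4, 4], [4, 0]].
det(H) = 4·0 − 4² = -16.
Since det(H) < 0, H is indefinite and the critical point is a saddle point.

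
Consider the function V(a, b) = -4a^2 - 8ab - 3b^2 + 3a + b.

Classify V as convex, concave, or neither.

V is quadratic, so its Hessian is the constant matrix H = [[-8, -8], [-8, -6]].
det(H) = -16, tr(H) = -14.
det(H) < 0, so H is indefinite: neither convex nor concave.

neither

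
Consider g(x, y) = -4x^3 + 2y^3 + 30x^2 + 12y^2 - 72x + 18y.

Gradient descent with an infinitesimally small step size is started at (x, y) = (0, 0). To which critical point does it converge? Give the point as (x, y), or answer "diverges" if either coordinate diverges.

(2, -1)

g is separable, so gradient descent decouples: x follows -∂g/∂x, y follows -∂g/∂y.
∂g/∂x = -12(x - 3)(x - 2); at x=0 this is -72, so x increases.
∂g/∂y = 6(y + 1)(y + 3); at y=0 this is 18, so y decreases.
x converges to its nearest critical value 2 (a local min of the x-part); y converges to -1. The iterate converges to (2, -1).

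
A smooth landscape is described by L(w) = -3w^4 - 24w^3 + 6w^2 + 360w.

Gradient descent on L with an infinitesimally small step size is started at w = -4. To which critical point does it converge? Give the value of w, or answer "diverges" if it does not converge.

L'(w) = -12(w - 2)(w + 3)(w + 5), so L'(-4) = -72.
Gradient descent moves in the -L' direction, i.e. w is increasing.
The nearest critical point in that direction is w = -3, where L'' = 120 > 0 (a local minimum). The iterate converges there.

-3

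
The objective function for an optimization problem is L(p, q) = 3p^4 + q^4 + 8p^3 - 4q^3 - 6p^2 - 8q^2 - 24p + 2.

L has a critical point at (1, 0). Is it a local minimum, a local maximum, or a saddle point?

saddle point

The mixed partial ∂²L/∂p∂q is 0, so the Hessian at any point is diag(L_pp, L_qq) = diag(12(3p^2 + 4p - 1), 4(3q^2 - 6q - 4)).
At (1, 0): H = diag(72, -16).
The eigenvalues have opposite signs, so H is indefinite: a saddle point.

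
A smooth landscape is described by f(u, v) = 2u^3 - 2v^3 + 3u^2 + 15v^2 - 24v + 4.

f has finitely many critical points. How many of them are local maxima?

1

f separates as a function of u plus a function of v, so ∇f=0 decouples.
∂f/∂u = 6u(u + 1) = 0 at u ∈ {-1, 0}; ∂f/∂v = -6(v - 4)(v - 1) = 0 at v ∈ {1, 4}.
The Hessian is diagonal: diag(f_uu, f_vv). Second derivatives: f_uu(-1)=-6, f_uu(0)=6; f_vv(1)=18, f_vv(4)=-18.
Local maxima occur where both diagonal entries negative: (-1, 4). Count: 1.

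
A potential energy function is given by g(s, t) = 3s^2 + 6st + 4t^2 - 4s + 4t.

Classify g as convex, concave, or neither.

convex

g is quadratic, so its Hessian is the constant matrix H = [[6, 6], [6, 8]].
det(H) = 12, tr(H) = 14.
det(H) > 0 and tr(H) > 0, so H is positive definite everywhere: convex.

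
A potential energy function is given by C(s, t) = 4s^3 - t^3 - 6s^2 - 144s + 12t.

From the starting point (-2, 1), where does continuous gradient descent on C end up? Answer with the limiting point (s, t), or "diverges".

C is separable, so gradient descent decouples: s follows -∂C/∂s, t follows -∂C/∂t.
∂C/∂s = 12(s - 4)(s + 3); at s=-2 this is -72, so s increases.
∂C/∂t = -3(t - 2)(t + 2); at t=1 this is 9, so t decreases.
s converges to its nearest critical value 4 (a local min of the s-part); t converges to -2. The iterate converges to (4, -2).

(4, -2)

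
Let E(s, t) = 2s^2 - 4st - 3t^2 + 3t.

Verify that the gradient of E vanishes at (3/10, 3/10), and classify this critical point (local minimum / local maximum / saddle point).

∇E = (4s - 4t, -4s - 6t + 3); substituting (3/10, 3/10) gives ∇E = (0, 0), so (3/10, 3/10) is indeed a critical point.
The Hessian of E is constant: H = [[4, -4], [-4, -6]].
det(H) = 4·(-6) − (-4)² = -40.
Since det(H) < 0, H is indefinite and the critical point is a saddle point.

saddle point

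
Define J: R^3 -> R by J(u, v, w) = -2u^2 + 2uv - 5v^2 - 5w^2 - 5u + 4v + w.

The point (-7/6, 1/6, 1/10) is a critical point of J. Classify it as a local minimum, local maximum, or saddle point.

local maximum

The Hessian is constant: H = [[-4, 2, 0], [2, -10, 0], [0, 0, -10]].
Leading principal minors: Δ₁ = -4, Δ₂ = 36, Δ₃ = -360.
The minors alternate sign starting negative (−, +, −), so H is negative definite: a local maximum.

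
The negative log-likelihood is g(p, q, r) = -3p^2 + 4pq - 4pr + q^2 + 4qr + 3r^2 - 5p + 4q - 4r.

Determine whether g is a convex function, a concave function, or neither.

g is quadratic, so its Hessian is the constant matrix H = [[-6, 4, -4], [4, 2, 4], [-4, 4, 6]].
Leading principal minors: -6, -28, -232.
Neither pattern holds ⇒ H is indefinite ⇒ neither convex nor concave.

neither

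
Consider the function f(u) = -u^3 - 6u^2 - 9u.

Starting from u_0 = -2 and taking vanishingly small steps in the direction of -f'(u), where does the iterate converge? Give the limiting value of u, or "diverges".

-3

f'(u) = -3(u + 1)(u + 3), so f'(-2) = 3.
Gradient descent moves in the -f' direction, i.e. u is decreasing.
The nearest critical point in that direction is u = -3, where f'' = 6 > 0 (a local minimum). The iterate converges there.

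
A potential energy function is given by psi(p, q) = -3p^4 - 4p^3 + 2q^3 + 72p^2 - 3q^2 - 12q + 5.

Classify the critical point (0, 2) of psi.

local minimum

The mixed partial ∂²psi/∂p∂q is 0, so the Hessian at any point is diag(psi_pp, psi_qq) = diag(12(-3p^2 - 2p + 12), 6(2q - 1)).
At (0, 2): H = diag(144, 18).
Both eigenvalues are positive, so H is positive definite: a local minimum.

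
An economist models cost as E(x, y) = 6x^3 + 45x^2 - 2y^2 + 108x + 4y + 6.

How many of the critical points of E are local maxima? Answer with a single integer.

1

E separates as a function of x plus a function of y, so ∇E=0 decouples.
∂E/∂x = 18(x + 2)(x + 3) = 0 at x ∈ {-3, -2}; ∂E/∂y = -4(y - 1) = 0 at y ∈ {1}.
The Hessian is diagonal: diag(E_xx, E_yy). Second derivatives: E_xx(-3)=-18, E_xx(-2)=18; E_yy(1)=-4.
Local maxima occur where both diagonal entries negative: (-3, 1). Count: 1.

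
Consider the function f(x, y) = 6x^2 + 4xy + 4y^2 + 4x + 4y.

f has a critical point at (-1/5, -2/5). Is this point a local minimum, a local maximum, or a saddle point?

The Hessian of f is constant: H = [[12, 4], [4, 8]].
det(H) = 12·8 − 4² = 80.
det(H) > 0 and tr(H) = 20 > 0, so H is positive definite and the point is a local minimum.

local minimum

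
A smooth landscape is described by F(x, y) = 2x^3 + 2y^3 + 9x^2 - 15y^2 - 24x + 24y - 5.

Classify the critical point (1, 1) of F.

The mixed partial ∂²F/∂x∂y is 0, so the Hessian at any point is diag(F_xx, F_yy) = diag(6(2x + 3), 6(2y - 5)).
At (1, 1): H = diag(30, -18).
The eigenvalues have opposite signs, so H is indefinite: a saddle point.

saddle point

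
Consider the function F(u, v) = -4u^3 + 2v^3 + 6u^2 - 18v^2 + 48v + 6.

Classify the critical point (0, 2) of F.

The mixed partial ∂²F/∂u∂v is 0, so the Hessian at any point is diag(F_uu, F_vv) = diag(12(-2u + 1), 12(v - 3)).
At (0, 2): H = diag(12, -12).
The eigenvalues have opposite signs, so H is indefinite: a saddle point.

saddle point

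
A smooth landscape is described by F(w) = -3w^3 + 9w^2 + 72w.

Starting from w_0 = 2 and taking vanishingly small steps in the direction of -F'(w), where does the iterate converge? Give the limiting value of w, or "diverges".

-2

F'(w) = -9(w - 4)(w + 2), so F'(2) = 72.
Gradient descent moves in the -F' direction, i.e. w is decreasing.
The nearest critical point in that direction is w = -2, where F'' = 54 > 0 (a local minimum). The iterate converges there.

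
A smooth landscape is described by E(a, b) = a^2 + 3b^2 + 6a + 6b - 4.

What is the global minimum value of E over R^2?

E(a,b) separates as P(a) + Q(b) − 4, so its minimum is min P + min Q − 4.
P'(a) = 2a + 6 vanishes at a ∈ {-3}; Q'(b) = 6b + 6 vanishes at b ∈ {-1}.
Local minima of P (where P''>0): P(-3)=-9. Local minima of Q: Q(-1)=-3.
So the global minimum of E is P(-3) + Q(-1) − 4 = -9 − 3 − 4 = -16, attained at (-3, -1).

-16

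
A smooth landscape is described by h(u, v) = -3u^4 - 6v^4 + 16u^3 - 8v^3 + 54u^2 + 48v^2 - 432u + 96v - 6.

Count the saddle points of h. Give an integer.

4

h separates as a function of u plus a function of v, so ∇h=0 decouples.
∂h/∂u = -12(u - 4)(u - 3)(u + 3) = 0 at u ∈ {-3, 3, 4}; ∂h/∂v = -24(v - 2)(v + 1)(v + 2) = 0 at v ∈ {-2, -1, 2}.
The Hessian is diagonal: diag(h_uu, h_vv). Second derivatives: h_uu(-3)=-504, h_uu(3)=72, h_uu(4)=-84; h_vv(-2)=-96, h_vv(-1)=72, h_vv(2)=-288.
Saddle points occur where the two diagonal entries have opposite signs: (-3, -1), (3, -2), (3, 2), (4, -1). Count: 4.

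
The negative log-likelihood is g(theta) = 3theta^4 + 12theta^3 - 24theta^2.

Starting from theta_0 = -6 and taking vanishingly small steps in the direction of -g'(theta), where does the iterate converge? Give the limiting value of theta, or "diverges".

-4

g'(theta) = 12theta(theta - 1)(theta + 4), so g'(-6) = -1008.
Gradient descent moves in the -g' direction, i.e. theta is increasing.
The nearest critical point in that direction is theta = -4, where g'' = 240 > 0 (a local minimum). The iterate converges there.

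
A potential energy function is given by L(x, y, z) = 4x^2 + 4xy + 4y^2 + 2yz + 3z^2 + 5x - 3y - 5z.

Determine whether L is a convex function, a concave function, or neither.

L is quadratic, so its Hessian is the constant matrix H = [[8, 4, 0], [4, 8, 2], [0, 2, 6]].
Leading principal minors: 8, 48, 256.
All positive ⇒ H ≻ 0 ⇒ convex.

convex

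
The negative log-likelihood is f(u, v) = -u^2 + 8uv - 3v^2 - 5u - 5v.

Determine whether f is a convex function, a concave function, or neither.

f is quadratic, so its Hessian is the constant matrix H = [[-2, 8], [8, -6]].
det(H) = -52, tr(H) = -8.
det(H) < 0, so H is indefinite: neither convex nor concave.

neither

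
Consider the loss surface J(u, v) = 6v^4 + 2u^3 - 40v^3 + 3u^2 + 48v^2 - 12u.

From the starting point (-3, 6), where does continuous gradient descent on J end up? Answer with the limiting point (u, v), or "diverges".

J is separable, so gradient descent decouples: u follows -∂J/∂u, v follows -∂J/∂v.
∂J/∂u = 6(u - 1)(u + 2); at u=-3 this is 24, so u decreases.
∂J/∂v = 24v(v - 4)(v - 1); at v=6 this is 1440, so v decreases.
The u-coordinate has no critical point in that direction and runs off to infinity.

diverges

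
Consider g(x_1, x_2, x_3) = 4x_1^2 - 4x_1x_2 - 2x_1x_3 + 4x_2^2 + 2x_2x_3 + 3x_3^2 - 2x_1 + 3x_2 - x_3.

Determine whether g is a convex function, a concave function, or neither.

convex

g is quadratic, so its Hessian is the constant matrix H = [[8, -4, -2], [-4, 8, 2], [-2, 2, 6]].
Leading principal minors: 8, 48, 256.
All positive ⇒ H ≻ 0 ⇒ convex.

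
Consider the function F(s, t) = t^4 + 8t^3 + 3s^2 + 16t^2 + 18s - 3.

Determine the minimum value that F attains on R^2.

-30

F(s,t) separates as P(s) + Q(t) − 3, so its minimum is min P + min Q − 3.
P'(s) = 6s + 18 vanishes at s ∈ {-3}; Q'(t) = 4t(t + 2)(t + 4) vanishes at t ∈ {-4, -2, 0}.
Local minima of P (where P''>0): P(-3)=-27. Local minima of Q: Q(-4)=0, Q(0)=0.
So the global minimum of F is P(-3) + Q(-4) − 3 = -27 + 0 − 3 = -30, attained at (-3, -4).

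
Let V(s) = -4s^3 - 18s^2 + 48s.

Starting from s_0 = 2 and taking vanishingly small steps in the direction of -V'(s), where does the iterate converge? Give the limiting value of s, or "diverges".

V'(s) = -12(s - 1)(s + 4), so V'(2) = -72.
Gradient descent moves in the -V' direction, i.e. s is increasing.
There is no critical point above s=2, and V' keeps the same sign, so the iterate runs off to +∞.

diverges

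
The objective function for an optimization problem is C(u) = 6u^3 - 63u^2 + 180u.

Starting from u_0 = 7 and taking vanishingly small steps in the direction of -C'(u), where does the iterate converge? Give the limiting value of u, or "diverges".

5

C'(u) = 18(u - 5)(u - 2), so C'(7) = 180.
Gradient descent moves in the -C' direction, i.e. u is decreasing.
The nearest critical point in that direction is u = 5, where C'' = 54 > 0 (a local minimum). The iterate converges there.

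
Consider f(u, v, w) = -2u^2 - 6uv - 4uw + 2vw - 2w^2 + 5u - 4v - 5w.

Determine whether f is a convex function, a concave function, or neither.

f is quadratic, so its Hessian is the constant matrix H = [[-4, -6, -4], [-6, 0, 2], [-4, 2, -4]].
Leading principal minors: -4, -36, 256.
Neither pattern holds ⇒ H is indefinite ⇒ neither convex nor concave.

neither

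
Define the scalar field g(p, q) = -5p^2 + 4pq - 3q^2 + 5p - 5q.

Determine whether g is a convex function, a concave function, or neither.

g is quadratic, so its Hessian is the constant matrix H = [[-10, 4], [4, -6]].
det(H) = 44, tr(H) = -16.
det(H) > 0 and tr(H) < 0, so H is negative definite everywhere: concave.

concave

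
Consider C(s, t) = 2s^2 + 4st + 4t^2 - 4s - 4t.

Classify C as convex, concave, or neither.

convex

C is quadratic, so its Hessian is the constant matrix H = [[4, 4], [4, 8]].
det(H) = 16, tr(H) = 12.
det(H) > 0 and tr(H) > 0, so H is positive definite everywhere: convex.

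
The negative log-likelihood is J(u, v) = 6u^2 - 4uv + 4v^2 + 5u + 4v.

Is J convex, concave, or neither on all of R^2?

convex

J is quadratic, so its Hessian is the constant matrix H = [[12, -4], [-4, 8]].
det(H) = 80, tr(H) = 20.
det(H) > 0 and tr(H) > 0, so H is positive definite everywhere: convex.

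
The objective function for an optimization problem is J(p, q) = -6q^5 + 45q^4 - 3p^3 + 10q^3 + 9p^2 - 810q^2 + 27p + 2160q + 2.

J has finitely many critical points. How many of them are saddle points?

4

J separates as a function of p plus a function of q, so ∇J=0 decouples.
∂J/∂p = -9(p - 3)(p + 1) = 0 at p ∈ {-1, 3}; ∂J/∂q = -30(q - 4)(q - 3)(q - 2)(q + 3) = 0 at q ∈ {-3, 2, 3, 4}.
The Hessian is diagonal: diag(J_pp, J_qq). Second derivatives: J_pp(-1)=36, J_pp(3)=-36; J_qq(-3)=6300, J_qq(2)=-300, J_qq(3)=180, J_qq(4)=-420.
Saddle points occur where the two diagonal entries have opposite signs: (-1, 2), (-1, 4), (3, -3), (3, 3). Count: 4.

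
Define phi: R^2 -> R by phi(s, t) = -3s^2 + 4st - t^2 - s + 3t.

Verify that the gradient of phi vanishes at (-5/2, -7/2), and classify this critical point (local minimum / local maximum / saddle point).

saddle point

∇phi = (-6s + 4t - 1, 4s - 2t + 3); substituting (-5/2, -7/2) gives ∇phi = (0, 0), so (-5/2, -7/2) is indeed a critical point.
The Hessian of phi is constant: H = [[-6, 4], [4, -2]].
det(H) = (-6)·(-2) − 4² = -4.
Since det(H) < 0, H is indefinite and the critical point is a saddle point.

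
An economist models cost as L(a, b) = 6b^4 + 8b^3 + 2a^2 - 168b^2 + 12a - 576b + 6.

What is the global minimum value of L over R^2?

-2956

L(a,b) separates as P(a) + Q(b) + 6, so its minimum is min P + min Q + 6.
P'(a) = 4a + 12 vanishes at a ∈ {-3}; Q'(b) = 24(b - 4)(b + 2)(b + 3) vanishes at b ∈ {-3, -2, 4}.
Local minima of P (where P''>0): P(-3)=-18. Local minima of Q: Q(-3)=486, Q(4)=-2944.
So the global minimum of L is P(-3) + Q(4) + 6 = -18 − 2944 + 6 = -2956, attained at (-3, 4).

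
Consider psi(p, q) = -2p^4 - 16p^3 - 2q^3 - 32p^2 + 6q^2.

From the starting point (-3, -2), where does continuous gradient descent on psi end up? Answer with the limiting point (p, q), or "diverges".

(-2, 0)

psi is separable, so gradient descent decouples: p follows -∂psi/∂p, q follows -∂psi/∂q.
∂psi/∂p = -8p(p + 2)(p + 4); at p=-3 this is -24, so p increases.
∂psi/∂q = -6q(q - 2); at q=-2 this is -48, so q increases.
p converges to its nearest critical value -2 (a local min of the p-part); q converges to 0. The iterate converges to (-2, 0).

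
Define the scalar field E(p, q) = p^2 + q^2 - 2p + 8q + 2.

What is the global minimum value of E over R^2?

-15

E(p,q) separates as A(p) + B(q) + 2, so its minimum is min A + min B + 2.
A'(p) = 2p - 2 vanishes at p ∈ {1}; B'(q) = 2q + 8 vanishes at q ∈ {-4}.
Local minima of A (where A''>0): A(1)=-1. Local minima of B: B(-4)=-16.
So the global minimum of E is A(1) + B(-4) + 2 = -1 − 16 + 2 = -15, attained at (1, -4).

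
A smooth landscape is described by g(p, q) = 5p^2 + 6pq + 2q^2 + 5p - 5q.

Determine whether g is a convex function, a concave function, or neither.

convex

g is quadratic, so its Hessian is the constant matrix H = [[10, 6], [6, 4]].
det(H) = 4, tr(H) = 14.
det(H) > 0 and tr(H) > 0, so H is positive definite everywhere: convex.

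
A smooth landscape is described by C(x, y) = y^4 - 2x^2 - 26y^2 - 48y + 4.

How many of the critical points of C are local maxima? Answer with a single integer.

C separates as a function of x plus a function of y, so ∇C=0 decouples.
∂C/∂x = -4x = 0 at x ∈ {0}; ∂C/∂y = 4(y - 4)(y + 1)(y + 3) = 0 at y ∈ {-3, -1, 4}.
The Hessian is diagonal: diag(C_xx, C_yy). Second derivatives: C_xx(0)=-4; C_yy(-3)=56, C_yy(-1)=-40, C_yy(4)=140.
Local maxima occur where both diagonal entries negative: (0, -1). Count: 1.

1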